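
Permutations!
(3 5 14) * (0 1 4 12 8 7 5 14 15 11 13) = (0 1 4 12 8 7 5 15 11 13)(3 14) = [1, 4, 2, 14, 12, 15, 6, 5, 7, 9, 10, 13, 8, 0, 3, 11]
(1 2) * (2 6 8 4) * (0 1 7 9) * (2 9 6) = (0 1 2 7 6 8 4 9) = [1, 2, 7, 3, 9, 5, 8, 6, 4, 0]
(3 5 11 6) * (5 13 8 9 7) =(3 13 8 9 7 5 11 6) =[0, 1, 2, 13, 4, 11, 3, 5, 9, 7, 10, 6, 12, 8]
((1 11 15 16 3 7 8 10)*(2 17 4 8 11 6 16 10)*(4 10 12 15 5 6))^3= (1 2)(3 5)(4 17)(6 7)(8 10)(11 16)(12 15)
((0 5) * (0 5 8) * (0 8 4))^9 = ((8)(0 4))^9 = (8)(0 4)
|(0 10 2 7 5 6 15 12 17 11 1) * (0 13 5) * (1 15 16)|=20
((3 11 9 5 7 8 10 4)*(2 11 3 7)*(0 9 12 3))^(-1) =((0 9 5 2 11 12 3)(4 7 8 10))^(-1) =(0 3 12 11 2 5 9)(4 10 8 7)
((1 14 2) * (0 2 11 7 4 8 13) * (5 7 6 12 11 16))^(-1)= (0 13 8 4 7 5 16 14 1 2)(6 11 12)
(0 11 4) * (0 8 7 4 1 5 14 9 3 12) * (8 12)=(0 11 1 5 14 9 3 8 7 4 12)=[11, 5, 2, 8, 12, 14, 6, 4, 7, 3, 10, 1, 0, 13, 9]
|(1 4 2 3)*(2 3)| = |(1 4 3)| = 3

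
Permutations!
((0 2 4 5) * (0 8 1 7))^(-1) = (0 7 1 8 5 4 2)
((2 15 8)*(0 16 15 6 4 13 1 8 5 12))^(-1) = ((0 16 15 5 12)(1 8 2 6 4 13))^(-1) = (0 12 5 15 16)(1 13 4 6 2 8)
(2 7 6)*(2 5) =(2 7 6 5) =[0, 1, 7, 3, 4, 2, 5, 6]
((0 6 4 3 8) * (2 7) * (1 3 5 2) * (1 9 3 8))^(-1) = ((0 6 4 5 2 7 9 3 1 8))^(-1) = (0 8 1 3 9 7 2 5 4 6)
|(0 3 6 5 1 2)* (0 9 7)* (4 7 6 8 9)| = |(0 3 8 9 6 5 1 2 4 7)| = 10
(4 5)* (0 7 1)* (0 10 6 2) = [7, 10, 0, 3, 5, 4, 2, 1, 8, 9, 6] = (0 7 1 10 6 2)(4 5)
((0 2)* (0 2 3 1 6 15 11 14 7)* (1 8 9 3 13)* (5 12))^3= ((0 13 1 6 15 11 14 7)(3 8 9)(5 12))^3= (0 6 14 13 15 7 1 11)(5 12)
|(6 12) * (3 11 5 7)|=4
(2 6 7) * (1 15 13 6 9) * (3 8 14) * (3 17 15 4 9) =(1 4 9)(2 3 8 14 17 15 13 6 7) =[0, 4, 3, 8, 9, 5, 7, 2, 14, 1, 10, 11, 12, 6, 17, 13, 16, 15]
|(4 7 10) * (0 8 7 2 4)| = 4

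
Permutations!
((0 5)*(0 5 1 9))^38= ((0 1 9))^38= (0 9 1)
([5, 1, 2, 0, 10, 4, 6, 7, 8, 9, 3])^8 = (0 10 5 3 4)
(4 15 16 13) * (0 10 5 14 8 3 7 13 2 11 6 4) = (0 10 5 14 8 3 7 13)(2 11 6 4 15 16) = [10, 1, 11, 7, 15, 14, 4, 13, 3, 9, 5, 6, 12, 0, 8, 16, 2]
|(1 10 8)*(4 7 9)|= |(1 10 8)(4 7 9)|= 3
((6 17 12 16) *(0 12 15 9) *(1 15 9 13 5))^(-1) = (0 9 17 6 16 12)(1 5 13 15)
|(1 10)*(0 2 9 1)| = |(0 2 9 1 10)| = 5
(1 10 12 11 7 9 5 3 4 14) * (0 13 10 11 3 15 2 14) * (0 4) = (0 13 10 12 3)(1 11 7 9 5 15 2 14) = [13, 11, 14, 0, 4, 15, 6, 9, 8, 5, 12, 7, 3, 10, 1, 2]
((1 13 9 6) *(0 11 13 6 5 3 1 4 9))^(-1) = (0 13 11)(1 3 5 9 4 6)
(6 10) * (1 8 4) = [0, 8, 2, 3, 1, 5, 10, 7, 4, 9, 6] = (1 8 4)(6 10)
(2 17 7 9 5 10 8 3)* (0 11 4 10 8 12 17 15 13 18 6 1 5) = [11, 5, 15, 2, 10, 8, 1, 9, 3, 0, 12, 4, 17, 18, 14, 13, 16, 7, 6] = (0 11 4 10 12 17 7 9)(1 5 8 3 2 15 13 18 6)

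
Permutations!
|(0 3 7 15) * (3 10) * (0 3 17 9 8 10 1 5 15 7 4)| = 12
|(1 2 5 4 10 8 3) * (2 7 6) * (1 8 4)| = |(1 7 6 2 5)(3 8)(4 10)| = 10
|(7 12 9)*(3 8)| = 6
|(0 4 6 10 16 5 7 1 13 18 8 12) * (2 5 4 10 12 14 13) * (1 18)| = |(0 10 16 4 6 12)(1 2 5 7 18 8 14 13)| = 24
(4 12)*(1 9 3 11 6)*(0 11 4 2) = (0 11 6 1 9 3 4 12 2) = [11, 9, 0, 4, 12, 5, 1, 7, 8, 3, 10, 6, 2]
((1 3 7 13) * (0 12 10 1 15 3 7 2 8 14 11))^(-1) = (0 11 14 8 2 3 15 13 7 1 10 12)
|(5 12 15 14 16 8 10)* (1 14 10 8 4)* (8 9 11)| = 12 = |(1 14 16 4)(5 12 15 10)(8 9 11)|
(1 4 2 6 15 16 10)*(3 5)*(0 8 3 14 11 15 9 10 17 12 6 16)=(0 8 3 5 14 11 15)(1 4 2 16 17 12 6 9 10)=[8, 4, 16, 5, 2, 14, 9, 7, 3, 10, 1, 15, 6, 13, 11, 0, 17, 12]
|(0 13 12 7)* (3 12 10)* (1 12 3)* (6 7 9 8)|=|(0 13 10 1 12 9 8 6 7)|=9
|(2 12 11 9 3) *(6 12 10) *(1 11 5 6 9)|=|(1 11)(2 10 9 3)(5 6 12)|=12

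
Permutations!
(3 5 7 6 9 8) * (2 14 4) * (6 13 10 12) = (2 14 4)(3 5 7 13 10 12 6 9 8) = [0, 1, 14, 5, 2, 7, 9, 13, 3, 8, 12, 11, 6, 10, 4]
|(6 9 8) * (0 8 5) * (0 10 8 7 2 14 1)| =5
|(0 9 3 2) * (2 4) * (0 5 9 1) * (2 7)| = |(0 1)(2 5 9 3 4 7)| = 6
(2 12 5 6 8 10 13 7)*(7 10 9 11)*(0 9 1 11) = (0 9)(1 11 7 2 12 5 6 8)(10 13) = [9, 11, 12, 3, 4, 6, 8, 2, 1, 0, 13, 7, 5, 10]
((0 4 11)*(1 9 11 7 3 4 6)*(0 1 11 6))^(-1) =(1 11 6 9)(3 7 4)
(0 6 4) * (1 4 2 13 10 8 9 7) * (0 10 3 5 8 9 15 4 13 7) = (0 6 2 7 1 13 3 5 8 15 4 10 9) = [6, 13, 7, 5, 10, 8, 2, 1, 15, 0, 9, 11, 12, 3, 14, 4]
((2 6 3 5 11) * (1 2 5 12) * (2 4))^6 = (12)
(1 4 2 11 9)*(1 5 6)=(1 4 2 11 9 5 6)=[0, 4, 11, 3, 2, 6, 1, 7, 8, 5, 10, 9]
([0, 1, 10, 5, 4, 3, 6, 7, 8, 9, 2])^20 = (10)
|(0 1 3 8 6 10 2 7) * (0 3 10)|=8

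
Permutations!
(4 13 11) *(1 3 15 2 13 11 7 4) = (1 3 15 2 13 7 4 11) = [0, 3, 13, 15, 11, 5, 6, 4, 8, 9, 10, 1, 12, 7, 14, 2]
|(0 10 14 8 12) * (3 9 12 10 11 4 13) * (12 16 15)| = 9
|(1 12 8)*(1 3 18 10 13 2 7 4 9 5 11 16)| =14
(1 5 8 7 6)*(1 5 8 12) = (1 8 7 6 5 12) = [0, 8, 2, 3, 4, 12, 5, 6, 7, 9, 10, 11, 1]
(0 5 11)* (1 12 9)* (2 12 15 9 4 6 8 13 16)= (0 5 11)(1 15 9)(2 12 4 6 8 13 16)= [5, 15, 12, 3, 6, 11, 8, 7, 13, 1, 10, 0, 4, 16, 14, 9, 2]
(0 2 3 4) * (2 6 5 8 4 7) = (0 6 5 8 4)(2 3 7) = [6, 1, 3, 7, 0, 8, 5, 2, 4]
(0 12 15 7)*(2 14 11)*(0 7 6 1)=[12, 0, 14, 3, 4, 5, 1, 7, 8, 9, 10, 2, 15, 13, 11, 6]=(0 12 15 6 1)(2 14 11)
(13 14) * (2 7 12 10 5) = (2 7 12 10 5)(13 14) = [0, 1, 7, 3, 4, 2, 6, 12, 8, 9, 5, 11, 10, 14, 13]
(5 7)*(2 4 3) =(2 4 3)(5 7) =[0, 1, 4, 2, 3, 7, 6, 5]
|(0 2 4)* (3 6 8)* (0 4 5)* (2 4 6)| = 7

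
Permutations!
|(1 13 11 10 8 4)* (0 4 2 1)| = |(0 4)(1 13 11 10 8 2)| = 6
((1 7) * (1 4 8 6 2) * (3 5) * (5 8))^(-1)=((1 7 4 5 3 8 6 2))^(-1)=(1 2 6 8 3 5 4 7)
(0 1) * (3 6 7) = (0 1)(3 6 7) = [1, 0, 2, 6, 4, 5, 7, 3]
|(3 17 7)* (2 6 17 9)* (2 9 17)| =|(2 6)(3 17 7)| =6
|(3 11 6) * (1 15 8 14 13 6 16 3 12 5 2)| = 9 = |(1 15 8 14 13 6 12 5 2)(3 11 16)|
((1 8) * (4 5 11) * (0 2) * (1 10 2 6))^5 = (0 2 10 8 1 6)(4 11 5)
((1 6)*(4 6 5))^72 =(6)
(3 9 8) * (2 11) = (2 11)(3 9 8) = [0, 1, 11, 9, 4, 5, 6, 7, 3, 8, 10, 2]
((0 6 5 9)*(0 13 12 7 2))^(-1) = ((0 6 5 9 13 12 7 2))^(-1) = (0 2 7 12 13 9 5 6)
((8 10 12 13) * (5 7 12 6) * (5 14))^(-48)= ((5 7 12 13 8 10 6 14))^(-48)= (14)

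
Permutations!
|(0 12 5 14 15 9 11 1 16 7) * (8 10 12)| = 12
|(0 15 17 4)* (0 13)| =5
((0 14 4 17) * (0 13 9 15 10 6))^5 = (0 9 14 15 4 10 17 6 13)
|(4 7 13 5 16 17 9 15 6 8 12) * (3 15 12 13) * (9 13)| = |(3 15 6 8 9 12 4 7)(5 16 17 13)| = 8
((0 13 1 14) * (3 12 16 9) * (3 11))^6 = ((0 13 1 14)(3 12 16 9 11))^6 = (0 1)(3 12 16 9 11)(13 14)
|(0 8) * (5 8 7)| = 4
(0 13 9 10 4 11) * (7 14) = (0 13 9 10 4 11)(7 14) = [13, 1, 2, 3, 11, 5, 6, 14, 8, 10, 4, 0, 12, 9, 7]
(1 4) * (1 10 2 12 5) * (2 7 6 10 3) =(1 4 3 2 12 5)(6 10 7) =[0, 4, 12, 2, 3, 1, 10, 6, 8, 9, 7, 11, 5]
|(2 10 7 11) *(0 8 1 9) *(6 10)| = |(0 8 1 9)(2 6 10 7 11)| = 20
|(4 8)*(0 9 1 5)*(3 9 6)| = |(0 6 3 9 1 5)(4 8)| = 6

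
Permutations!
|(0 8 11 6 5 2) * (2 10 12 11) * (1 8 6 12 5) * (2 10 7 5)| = 6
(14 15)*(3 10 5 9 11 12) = [0, 1, 2, 10, 4, 9, 6, 7, 8, 11, 5, 12, 3, 13, 15, 14] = (3 10 5 9 11 12)(14 15)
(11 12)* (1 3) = [0, 3, 2, 1, 4, 5, 6, 7, 8, 9, 10, 12, 11] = (1 3)(11 12)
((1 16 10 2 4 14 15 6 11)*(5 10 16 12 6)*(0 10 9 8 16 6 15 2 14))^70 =((0 10 14 2 4)(1 12 15 5 9 8 16 6 11))^70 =(1 6 8 5 12 11 16 9 15)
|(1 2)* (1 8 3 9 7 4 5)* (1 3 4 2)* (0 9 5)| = 6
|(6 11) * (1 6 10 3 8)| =|(1 6 11 10 3 8)| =6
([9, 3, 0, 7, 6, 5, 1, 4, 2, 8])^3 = [2, 4, 8, 6, 3, 5, 7, 1, 9, 0]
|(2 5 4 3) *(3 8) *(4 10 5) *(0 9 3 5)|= |(0 9 3 2 4 8 5 10)|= 8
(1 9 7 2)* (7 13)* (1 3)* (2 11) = [0, 9, 3, 1, 4, 5, 6, 11, 8, 13, 10, 2, 12, 7] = (1 9 13 7 11 2 3)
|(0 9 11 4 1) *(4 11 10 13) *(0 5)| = |(0 9 10 13 4 1 5)| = 7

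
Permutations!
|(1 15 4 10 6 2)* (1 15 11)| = 10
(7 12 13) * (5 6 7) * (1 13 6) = [0, 13, 2, 3, 4, 1, 7, 12, 8, 9, 10, 11, 6, 5] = (1 13 5)(6 7 12)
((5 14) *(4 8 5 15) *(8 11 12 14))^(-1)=((4 11 12 14 15)(5 8))^(-1)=(4 15 14 12 11)(5 8)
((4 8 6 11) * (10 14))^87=(4 11 6 8)(10 14)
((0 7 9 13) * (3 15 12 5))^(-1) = (0 13 9 7)(3 5 12 15)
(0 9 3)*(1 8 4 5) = (0 9 3)(1 8 4 5) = [9, 8, 2, 0, 5, 1, 6, 7, 4, 3]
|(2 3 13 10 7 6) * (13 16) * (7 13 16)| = |(16)(2 3 7 6)(10 13)| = 4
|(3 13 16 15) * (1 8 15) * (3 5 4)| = 8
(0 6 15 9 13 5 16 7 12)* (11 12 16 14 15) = (0 6 11 12)(5 14 15 9 13)(7 16) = [6, 1, 2, 3, 4, 14, 11, 16, 8, 13, 10, 12, 0, 5, 15, 9, 7]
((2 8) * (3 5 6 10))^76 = ((2 8)(3 5 6 10))^76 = (10)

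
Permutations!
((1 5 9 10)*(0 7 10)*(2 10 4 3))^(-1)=((0 7 4 3 2 10 1 5 9))^(-1)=(0 9 5 1 10 2 3 4 7)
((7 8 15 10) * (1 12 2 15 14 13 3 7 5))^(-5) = (1 12 2 15 10 5)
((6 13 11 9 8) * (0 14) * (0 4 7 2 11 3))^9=((0 14 4 7 2 11 9 8 6 13 3))^9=(0 13 8 11 7 14 3 6 9 2 4)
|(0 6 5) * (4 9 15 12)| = 12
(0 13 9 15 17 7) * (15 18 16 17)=(0 13 9 18 16 17 7)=[13, 1, 2, 3, 4, 5, 6, 0, 8, 18, 10, 11, 12, 9, 14, 15, 17, 7, 16]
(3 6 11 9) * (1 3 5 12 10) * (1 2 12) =(1 3 6 11 9 5)(2 12 10) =[0, 3, 12, 6, 4, 1, 11, 7, 8, 5, 2, 9, 10]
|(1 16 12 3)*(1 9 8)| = |(1 16 12 3 9 8)| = 6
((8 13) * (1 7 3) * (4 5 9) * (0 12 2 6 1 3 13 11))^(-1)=(0 11 8 13 7 1 6 2 12)(4 9 5)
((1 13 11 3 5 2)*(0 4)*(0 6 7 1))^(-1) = (0 2 5 3 11 13 1 7 6 4)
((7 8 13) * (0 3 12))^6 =((0 3 12)(7 8 13))^6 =(13)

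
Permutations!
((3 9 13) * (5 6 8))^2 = (3 13 9)(5 8 6)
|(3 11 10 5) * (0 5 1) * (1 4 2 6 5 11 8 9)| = 11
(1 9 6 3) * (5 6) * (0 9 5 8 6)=[9, 5, 2, 1, 4, 0, 3, 7, 6, 8]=(0 9 8 6 3 1 5)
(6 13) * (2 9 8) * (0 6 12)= [6, 1, 9, 3, 4, 5, 13, 7, 2, 8, 10, 11, 0, 12]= (0 6 13 12)(2 9 8)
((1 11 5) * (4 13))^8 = ((1 11 5)(4 13))^8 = (13)(1 5 11)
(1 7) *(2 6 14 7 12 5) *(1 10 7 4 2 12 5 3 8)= [0, 5, 6, 8, 2, 12, 14, 10, 1, 9, 7, 11, 3, 13, 4]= (1 5 12 3 8)(2 6 14 4)(7 10)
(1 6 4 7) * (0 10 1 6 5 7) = (0 10 1 5 7 6 4) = [10, 5, 2, 3, 0, 7, 4, 6, 8, 9, 1]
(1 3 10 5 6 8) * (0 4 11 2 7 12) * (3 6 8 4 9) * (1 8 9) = (0 1 6 4 11 2 7 12)(3 10 5 9) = [1, 6, 7, 10, 11, 9, 4, 12, 8, 3, 5, 2, 0]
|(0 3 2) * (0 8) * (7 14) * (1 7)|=12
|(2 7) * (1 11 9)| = 6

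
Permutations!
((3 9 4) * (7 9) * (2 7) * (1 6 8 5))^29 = ((1 6 8 5)(2 7 9 4 3))^29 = (1 6 8 5)(2 3 4 9 7)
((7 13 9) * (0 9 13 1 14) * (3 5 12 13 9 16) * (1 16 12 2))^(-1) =(0 14 1 2 5 3 16 7 9 13 12)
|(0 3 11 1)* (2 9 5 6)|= |(0 3 11 1)(2 9 5 6)|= 4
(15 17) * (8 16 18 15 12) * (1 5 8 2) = (1 5 8 16 18 15 17 12 2) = [0, 5, 1, 3, 4, 8, 6, 7, 16, 9, 10, 11, 2, 13, 14, 17, 18, 12, 15]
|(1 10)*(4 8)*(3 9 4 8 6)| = |(1 10)(3 9 4 6)| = 4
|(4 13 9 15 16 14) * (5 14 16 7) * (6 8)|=14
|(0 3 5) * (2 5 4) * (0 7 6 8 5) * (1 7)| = 20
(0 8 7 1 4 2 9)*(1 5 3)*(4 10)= (0 8 7 5 3 1 10 4 2 9)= [8, 10, 9, 1, 2, 3, 6, 5, 7, 0, 4]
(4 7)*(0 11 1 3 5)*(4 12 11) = [4, 3, 2, 5, 7, 0, 6, 12, 8, 9, 10, 1, 11] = (0 4 7 12 11 1 3 5)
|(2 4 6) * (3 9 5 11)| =12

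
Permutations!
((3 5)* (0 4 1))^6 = (5)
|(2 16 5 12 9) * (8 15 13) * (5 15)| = 8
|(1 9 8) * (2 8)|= |(1 9 2 8)|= 4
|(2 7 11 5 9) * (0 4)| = 10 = |(0 4)(2 7 11 5 9)|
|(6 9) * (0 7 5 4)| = 4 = |(0 7 5 4)(6 9)|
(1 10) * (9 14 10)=(1 9 14 10)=[0, 9, 2, 3, 4, 5, 6, 7, 8, 14, 1, 11, 12, 13, 10]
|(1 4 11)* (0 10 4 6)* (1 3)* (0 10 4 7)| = |(0 4 11 3 1 6 10 7)| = 8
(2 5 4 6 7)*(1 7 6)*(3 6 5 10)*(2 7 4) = [0, 4, 10, 6, 1, 2, 5, 7, 8, 9, 3] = (1 4)(2 10 3 6 5)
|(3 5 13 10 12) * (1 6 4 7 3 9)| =10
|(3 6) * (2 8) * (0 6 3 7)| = |(0 6 7)(2 8)| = 6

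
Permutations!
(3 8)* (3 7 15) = [0, 1, 2, 8, 4, 5, 6, 15, 7, 9, 10, 11, 12, 13, 14, 3] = (3 8 7 15)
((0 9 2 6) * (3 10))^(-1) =(0 6 2 9)(3 10)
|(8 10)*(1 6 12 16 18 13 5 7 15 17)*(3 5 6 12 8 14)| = 14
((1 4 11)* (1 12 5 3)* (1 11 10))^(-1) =(1 10 4)(3 5 12 11)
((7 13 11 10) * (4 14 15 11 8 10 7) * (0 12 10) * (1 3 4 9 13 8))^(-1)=(0 8 7 11 15 14 4 3 1 13 9 10 12)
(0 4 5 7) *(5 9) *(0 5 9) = [4, 1, 2, 3, 0, 7, 6, 5, 8, 9] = (9)(0 4)(5 7)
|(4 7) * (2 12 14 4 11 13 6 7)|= |(2 12 14 4)(6 7 11 13)|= 4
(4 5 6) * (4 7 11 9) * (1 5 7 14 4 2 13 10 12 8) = (1 5 6 14 4 7 11 9 2 13 10 12 8) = [0, 5, 13, 3, 7, 6, 14, 11, 1, 2, 12, 9, 8, 10, 4]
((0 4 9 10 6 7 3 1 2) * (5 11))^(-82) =(11)(0 2 1 3 7 6 10 9 4)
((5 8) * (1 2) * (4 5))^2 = ((1 2)(4 5 8))^2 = (4 8 5)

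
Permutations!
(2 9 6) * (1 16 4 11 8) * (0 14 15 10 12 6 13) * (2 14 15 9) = [15, 16, 2, 3, 11, 5, 14, 7, 1, 13, 12, 8, 6, 0, 9, 10, 4] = (0 15 10 12 6 14 9 13)(1 16 4 11 8)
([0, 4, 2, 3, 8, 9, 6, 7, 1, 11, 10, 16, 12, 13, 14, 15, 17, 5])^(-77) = [0, 4, 2, 3, 8, 16, 6, 7, 1, 17, 10, 5, 12, 13, 14, 15, 9, 11]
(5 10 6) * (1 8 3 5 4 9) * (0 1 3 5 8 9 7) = (0 1 9 3 8 5 10 6 4 7) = [1, 9, 2, 8, 7, 10, 4, 0, 5, 3, 6]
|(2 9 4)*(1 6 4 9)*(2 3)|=|(9)(1 6 4 3 2)|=5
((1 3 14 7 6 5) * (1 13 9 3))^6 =(3 9 13 5 6 7 14)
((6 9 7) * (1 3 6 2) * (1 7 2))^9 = (1 9)(2 3)(6 7)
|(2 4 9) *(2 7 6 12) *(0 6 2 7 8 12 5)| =|(0 6 5)(2 4 9 8 12 7)| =6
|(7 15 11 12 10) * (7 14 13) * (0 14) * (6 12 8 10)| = |(0 14 13 7 15 11 8 10)(6 12)| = 8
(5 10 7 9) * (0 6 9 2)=[6, 1, 0, 3, 4, 10, 9, 2, 8, 5, 7]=(0 6 9 5 10 7 2)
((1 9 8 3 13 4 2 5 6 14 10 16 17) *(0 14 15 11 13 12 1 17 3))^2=((17)(0 14 10 16 3 12 1 9 8)(2 5 6 15 11 13 4))^2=(17)(0 10 3 1 8 14 16 12 9)(2 6 11 4 5 15 13)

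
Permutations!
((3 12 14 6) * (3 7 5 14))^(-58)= (5 6)(7 14)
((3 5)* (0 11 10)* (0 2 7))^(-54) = ((0 11 10 2 7)(3 5))^(-54) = (0 11 10 2 7)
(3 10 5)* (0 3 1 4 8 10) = (0 3)(1 4 8 10 5) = [3, 4, 2, 0, 8, 1, 6, 7, 10, 9, 5]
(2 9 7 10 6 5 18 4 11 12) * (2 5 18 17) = [0, 1, 9, 3, 11, 17, 18, 10, 8, 7, 6, 12, 5, 13, 14, 15, 16, 2, 4] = (2 9 7 10 6 18 4 11 12 5 17)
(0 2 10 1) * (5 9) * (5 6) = [2, 0, 10, 3, 4, 9, 5, 7, 8, 6, 1] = (0 2 10 1)(5 9 6)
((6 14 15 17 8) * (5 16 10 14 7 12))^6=(5 8 10 7 15)(6 14 12 17 16)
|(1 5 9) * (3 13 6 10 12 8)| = |(1 5 9)(3 13 6 10 12 8)| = 6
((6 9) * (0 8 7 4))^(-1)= ((0 8 7 4)(6 9))^(-1)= (0 4 7 8)(6 9)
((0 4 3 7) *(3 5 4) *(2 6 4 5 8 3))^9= (0 6 8 7 2 4 3)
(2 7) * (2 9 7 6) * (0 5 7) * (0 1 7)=(0 5)(1 7 9)(2 6)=[5, 7, 6, 3, 4, 0, 2, 9, 8, 1]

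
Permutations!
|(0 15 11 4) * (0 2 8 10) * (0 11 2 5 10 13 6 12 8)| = |(0 15 2)(4 5 10 11)(6 12 8 13)| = 12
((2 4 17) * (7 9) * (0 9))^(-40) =((0 9 7)(2 4 17))^(-40) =(0 7 9)(2 17 4)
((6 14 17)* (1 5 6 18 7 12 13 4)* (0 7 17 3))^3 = (0 13 5 3 12 1 14 7 4 6)(17 18)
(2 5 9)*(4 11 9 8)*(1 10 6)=(1 10 6)(2 5 8 4 11 9)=[0, 10, 5, 3, 11, 8, 1, 7, 4, 2, 6, 9]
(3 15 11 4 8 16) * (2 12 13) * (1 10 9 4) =(1 10 9 4 8 16 3 15 11)(2 12 13) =[0, 10, 12, 15, 8, 5, 6, 7, 16, 4, 9, 1, 13, 2, 14, 11, 3]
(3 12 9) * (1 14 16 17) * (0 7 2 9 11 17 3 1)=(0 7 2 9 1 14 16 3 12 11 17)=[7, 14, 9, 12, 4, 5, 6, 2, 8, 1, 10, 17, 11, 13, 16, 15, 3, 0]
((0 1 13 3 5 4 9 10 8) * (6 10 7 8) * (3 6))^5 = (0 3 8 10 7 6 9 13 4 1 5)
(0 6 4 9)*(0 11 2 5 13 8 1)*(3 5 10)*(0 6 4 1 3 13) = [4, 6, 10, 5, 9, 0, 1, 7, 3, 11, 13, 2, 12, 8] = (0 4 9 11 2 10 13 8 3 5)(1 6)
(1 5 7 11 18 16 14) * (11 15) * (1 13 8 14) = (1 5 7 15 11 18 16)(8 14 13) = [0, 5, 2, 3, 4, 7, 6, 15, 14, 9, 10, 18, 12, 8, 13, 11, 1, 17, 16]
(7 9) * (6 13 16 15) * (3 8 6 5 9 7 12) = (3 8 6 13 16 15 5 9 12) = [0, 1, 2, 8, 4, 9, 13, 7, 6, 12, 10, 11, 3, 16, 14, 5, 15]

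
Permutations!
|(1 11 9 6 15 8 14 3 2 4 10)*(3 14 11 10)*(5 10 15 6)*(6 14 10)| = 9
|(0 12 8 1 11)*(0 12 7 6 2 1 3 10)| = 10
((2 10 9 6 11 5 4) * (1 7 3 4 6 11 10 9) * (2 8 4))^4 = (1 9 10 2 6 3 5 7 11)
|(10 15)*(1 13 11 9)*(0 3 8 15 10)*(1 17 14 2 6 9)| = |(0 3 8 15)(1 13 11)(2 6 9 17 14)| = 60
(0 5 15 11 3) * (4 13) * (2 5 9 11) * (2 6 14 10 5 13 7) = (0 9 11 3)(2 13 4 7)(5 15 6 14 10) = [9, 1, 13, 0, 7, 15, 14, 2, 8, 11, 5, 3, 12, 4, 10, 6]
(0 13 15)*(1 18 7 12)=[13, 18, 2, 3, 4, 5, 6, 12, 8, 9, 10, 11, 1, 15, 14, 0, 16, 17, 7]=(0 13 15)(1 18 7 12)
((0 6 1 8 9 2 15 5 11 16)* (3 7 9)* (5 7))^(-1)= ((0 6 1 8 3 5 11 16)(2 15 7 9))^(-1)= (0 16 11 5 3 8 1 6)(2 9 7 15)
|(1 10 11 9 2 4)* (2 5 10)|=12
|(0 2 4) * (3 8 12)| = 3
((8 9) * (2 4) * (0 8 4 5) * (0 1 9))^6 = ((0 8)(1 9 4 2 5))^6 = (1 9 4 2 5)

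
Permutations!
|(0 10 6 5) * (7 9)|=|(0 10 6 5)(7 9)|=4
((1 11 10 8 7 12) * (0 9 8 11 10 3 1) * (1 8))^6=((0 9 1 10 11 3 8 7 12))^6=(0 8 10)(1 12 3)(7 11 9)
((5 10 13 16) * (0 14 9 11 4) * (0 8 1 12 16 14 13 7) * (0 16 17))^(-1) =(0 17 12 1 8 4 11 9 14 13)(5 16 7 10)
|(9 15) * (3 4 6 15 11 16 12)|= 8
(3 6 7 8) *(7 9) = (3 6 9 7 8) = [0, 1, 2, 6, 4, 5, 9, 8, 3, 7]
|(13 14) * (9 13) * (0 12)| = |(0 12)(9 13 14)| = 6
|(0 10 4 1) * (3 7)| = 4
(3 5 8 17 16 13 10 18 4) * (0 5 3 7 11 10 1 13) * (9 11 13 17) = (0 5 8 9 11 10 18 4 7 13 1 17 16) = [5, 17, 2, 3, 7, 8, 6, 13, 9, 11, 18, 10, 12, 1, 14, 15, 0, 16, 4]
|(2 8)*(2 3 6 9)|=5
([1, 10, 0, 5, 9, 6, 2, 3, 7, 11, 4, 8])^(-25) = [2, 0, 6, 7, 10, 3, 5, 8, 11, 4, 1, 9]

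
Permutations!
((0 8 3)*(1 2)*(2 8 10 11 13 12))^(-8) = ((0 10 11 13 12 2 1 8 3))^(-8) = (0 10 11 13 12 2 1 8 3)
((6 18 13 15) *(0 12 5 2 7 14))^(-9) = ((0 12 5 2 7 14)(6 18 13 15))^(-9) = (0 2)(5 14)(6 15 13 18)(7 12)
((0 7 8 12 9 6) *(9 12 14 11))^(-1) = ((0 7 8 14 11 9 6))^(-1) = (0 6 9 11 14 8 7)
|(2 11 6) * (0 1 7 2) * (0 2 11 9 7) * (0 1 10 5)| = 15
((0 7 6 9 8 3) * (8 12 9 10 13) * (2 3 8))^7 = (13)(9 12)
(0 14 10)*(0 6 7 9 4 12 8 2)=(0 14 10 6 7 9 4 12 8 2)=[14, 1, 0, 3, 12, 5, 7, 9, 2, 4, 6, 11, 8, 13, 10]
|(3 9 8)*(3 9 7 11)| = 6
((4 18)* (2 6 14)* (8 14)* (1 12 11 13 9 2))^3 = (1 13 6)(2 14 11)(4 18)(8 12 9)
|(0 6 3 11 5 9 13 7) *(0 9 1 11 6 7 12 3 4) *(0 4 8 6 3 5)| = 8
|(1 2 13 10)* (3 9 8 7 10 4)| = 9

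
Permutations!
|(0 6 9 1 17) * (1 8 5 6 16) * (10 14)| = 4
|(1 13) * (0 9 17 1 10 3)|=7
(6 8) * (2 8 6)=(2 8)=[0, 1, 8, 3, 4, 5, 6, 7, 2]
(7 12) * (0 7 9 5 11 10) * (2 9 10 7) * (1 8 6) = [2, 8, 9, 3, 4, 11, 1, 12, 6, 5, 0, 7, 10] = (0 2 9 5 11 7 12 10)(1 8 6)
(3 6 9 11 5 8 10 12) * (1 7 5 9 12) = (1 7 5 8 10)(3 6 12)(9 11) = [0, 7, 2, 6, 4, 8, 12, 5, 10, 11, 1, 9, 3]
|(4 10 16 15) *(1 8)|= |(1 8)(4 10 16 15)|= 4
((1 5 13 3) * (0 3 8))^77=(0 8 13 5 1 3)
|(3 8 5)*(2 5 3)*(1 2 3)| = |(1 2 5 3 8)| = 5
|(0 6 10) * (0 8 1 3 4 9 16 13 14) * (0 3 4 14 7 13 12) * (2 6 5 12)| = 24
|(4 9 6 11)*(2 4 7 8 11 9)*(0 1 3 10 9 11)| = 18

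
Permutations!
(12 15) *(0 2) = (0 2)(12 15) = [2, 1, 0, 3, 4, 5, 6, 7, 8, 9, 10, 11, 15, 13, 14, 12]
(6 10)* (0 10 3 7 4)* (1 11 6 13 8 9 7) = (0 10 13 8 9 7 4)(1 11 6 3) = [10, 11, 2, 1, 0, 5, 3, 4, 9, 7, 13, 6, 12, 8]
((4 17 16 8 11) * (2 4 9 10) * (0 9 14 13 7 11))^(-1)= ((0 9 10 2 4 17 16 8)(7 11 14 13))^(-1)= (0 8 16 17 4 2 10 9)(7 13 14 11)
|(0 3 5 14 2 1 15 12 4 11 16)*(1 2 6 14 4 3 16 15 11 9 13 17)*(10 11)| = |(0 16)(1 10 11 15 12 3 5 4 9 13 17)(6 14)| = 22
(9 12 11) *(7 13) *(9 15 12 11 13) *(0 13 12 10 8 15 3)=(0 13 7 9 11 3)(8 15 10)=[13, 1, 2, 0, 4, 5, 6, 9, 15, 11, 8, 3, 12, 7, 14, 10]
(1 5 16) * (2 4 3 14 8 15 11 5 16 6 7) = [0, 16, 4, 14, 3, 6, 7, 2, 15, 9, 10, 5, 12, 13, 8, 11, 1] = (1 16)(2 4 3 14 8 15 11 5 6 7)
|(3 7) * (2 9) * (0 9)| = 6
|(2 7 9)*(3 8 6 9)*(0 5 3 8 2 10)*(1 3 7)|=21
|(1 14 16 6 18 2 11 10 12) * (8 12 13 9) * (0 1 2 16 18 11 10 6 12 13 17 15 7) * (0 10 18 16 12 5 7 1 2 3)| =120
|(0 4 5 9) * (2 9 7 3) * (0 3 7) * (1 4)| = 12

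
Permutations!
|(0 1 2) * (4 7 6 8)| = |(0 1 2)(4 7 6 8)| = 12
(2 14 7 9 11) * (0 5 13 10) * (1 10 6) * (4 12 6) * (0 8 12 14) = (0 5 13 4 14 7 9 11 2)(1 10 8 12 6) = [5, 10, 0, 3, 14, 13, 1, 9, 12, 11, 8, 2, 6, 4, 7]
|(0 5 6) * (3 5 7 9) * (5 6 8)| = 10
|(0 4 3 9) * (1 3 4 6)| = 5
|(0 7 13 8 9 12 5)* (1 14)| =14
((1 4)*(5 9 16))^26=((1 4)(5 9 16))^26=(5 16 9)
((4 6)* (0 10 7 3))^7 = (0 3 7 10)(4 6)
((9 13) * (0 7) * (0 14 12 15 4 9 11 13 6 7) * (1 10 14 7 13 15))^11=((1 10 14 12)(4 9 6 13 11 15))^11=(1 12 14 10)(4 15 11 13 6 9)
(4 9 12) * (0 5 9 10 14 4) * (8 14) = (0 5 9 12)(4 10 8 14) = [5, 1, 2, 3, 10, 9, 6, 7, 14, 12, 8, 11, 0, 13, 4]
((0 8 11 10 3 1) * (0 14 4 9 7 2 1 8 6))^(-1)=(0 6)(1 2 7 9 4 14)(3 10 11 8)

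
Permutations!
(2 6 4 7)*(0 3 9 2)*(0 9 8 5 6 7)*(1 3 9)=[9, 3, 7, 8, 0, 6, 4, 1, 5, 2]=(0 9 2 7 1 3 8 5 6 4)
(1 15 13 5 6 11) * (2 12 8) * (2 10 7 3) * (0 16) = (0 16)(1 15 13 5 6 11)(2 12 8 10 7 3) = [16, 15, 12, 2, 4, 6, 11, 3, 10, 9, 7, 1, 8, 5, 14, 13, 0]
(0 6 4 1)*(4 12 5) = (0 6 12 5 4 1) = [6, 0, 2, 3, 1, 4, 12, 7, 8, 9, 10, 11, 5]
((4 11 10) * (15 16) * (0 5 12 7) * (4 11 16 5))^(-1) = (0 7 12 5 15 16 4)(10 11)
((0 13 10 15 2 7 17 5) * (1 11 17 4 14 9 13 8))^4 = (0 17 1)(2 9)(4 10)(5 11 8)(7 13)(14 15)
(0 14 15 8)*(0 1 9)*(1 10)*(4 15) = (0 14 4 15 8 10 1 9) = [14, 9, 2, 3, 15, 5, 6, 7, 10, 0, 1, 11, 12, 13, 4, 8]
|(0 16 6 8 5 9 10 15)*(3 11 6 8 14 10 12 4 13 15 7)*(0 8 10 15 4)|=|(0 16 10 7 3 11 6 14 15 8 5 9 12)(4 13)|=26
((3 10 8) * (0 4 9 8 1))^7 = (10) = ((0 4 9 8 3 10 1))^7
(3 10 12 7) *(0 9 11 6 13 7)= [9, 1, 2, 10, 4, 5, 13, 3, 8, 11, 12, 6, 0, 7]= (0 9 11 6 13 7 3 10 12)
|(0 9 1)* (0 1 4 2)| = 4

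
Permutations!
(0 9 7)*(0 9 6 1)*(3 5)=(0 6 1)(3 5)(7 9)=[6, 0, 2, 5, 4, 3, 1, 9, 8, 7]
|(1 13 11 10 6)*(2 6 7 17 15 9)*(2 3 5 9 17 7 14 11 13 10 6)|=30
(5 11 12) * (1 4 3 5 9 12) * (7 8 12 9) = (1 4 3 5 11)(7 8 12) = [0, 4, 2, 5, 3, 11, 6, 8, 12, 9, 10, 1, 7]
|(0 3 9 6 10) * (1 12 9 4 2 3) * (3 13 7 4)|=12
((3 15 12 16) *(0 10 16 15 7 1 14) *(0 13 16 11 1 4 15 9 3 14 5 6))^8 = ((0 10 11 1 5 6)(3 7 4 15 12 9)(13 16 14))^8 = (0 11 5)(1 6 10)(3 4 12)(7 15 9)(13 14 16)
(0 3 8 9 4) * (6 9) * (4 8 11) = (0 3 11 4)(6 9 8) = [3, 1, 2, 11, 0, 5, 9, 7, 6, 8, 10, 4]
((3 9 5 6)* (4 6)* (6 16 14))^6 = ((3 9 5 4 16 14 6))^6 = (3 6 14 16 4 5 9)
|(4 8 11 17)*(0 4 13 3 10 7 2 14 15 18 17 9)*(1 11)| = 18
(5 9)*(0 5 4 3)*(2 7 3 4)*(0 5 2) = (0 2 7 3 5 9) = [2, 1, 7, 5, 4, 9, 6, 3, 8, 0]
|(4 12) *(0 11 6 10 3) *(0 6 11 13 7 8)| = |(0 13 7 8)(3 6 10)(4 12)| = 12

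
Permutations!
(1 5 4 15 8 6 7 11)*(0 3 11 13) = (0 3 11 1 5 4 15 8 6 7 13) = [3, 5, 2, 11, 15, 4, 7, 13, 6, 9, 10, 1, 12, 0, 14, 8]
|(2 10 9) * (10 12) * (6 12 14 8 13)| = |(2 14 8 13 6 12 10 9)| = 8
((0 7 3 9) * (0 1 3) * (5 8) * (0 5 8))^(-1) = ((0 7 5)(1 3 9))^(-1) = (0 5 7)(1 9 3)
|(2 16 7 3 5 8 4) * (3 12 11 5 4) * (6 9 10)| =9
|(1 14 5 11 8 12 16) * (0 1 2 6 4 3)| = 12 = |(0 1 14 5 11 8 12 16 2 6 4 3)|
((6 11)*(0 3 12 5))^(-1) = ((0 3 12 5)(6 11))^(-1) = (0 5 12 3)(6 11)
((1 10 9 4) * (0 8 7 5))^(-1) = (0 5 7 8)(1 4 9 10)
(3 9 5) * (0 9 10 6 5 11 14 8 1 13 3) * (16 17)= (0 9 11 14 8 1 13 3 10 6 5)(16 17)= [9, 13, 2, 10, 4, 0, 5, 7, 1, 11, 6, 14, 12, 3, 8, 15, 17, 16]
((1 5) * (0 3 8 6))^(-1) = (0 6 8 3)(1 5)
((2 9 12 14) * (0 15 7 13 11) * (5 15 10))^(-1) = (0 11 13 7 15 5 10)(2 14 12 9)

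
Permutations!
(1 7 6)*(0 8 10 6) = (0 8 10 6 1 7) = [8, 7, 2, 3, 4, 5, 1, 0, 10, 9, 6]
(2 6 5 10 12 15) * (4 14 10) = (2 6 5 4 14 10 12 15) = [0, 1, 6, 3, 14, 4, 5, 7, 8, 9, 12, 11, 15, 13, 10, 2]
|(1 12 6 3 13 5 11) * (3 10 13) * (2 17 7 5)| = 10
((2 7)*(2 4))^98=((2 7 4))^98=(2 4 7)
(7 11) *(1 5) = [0, 5, 2, 3, 4, 1, 6, 11, 8, 9, 10, 7] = (1 5)(7 11)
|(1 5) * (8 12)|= 2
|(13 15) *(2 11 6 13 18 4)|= |(2 11 6 13 15 18 4)|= 7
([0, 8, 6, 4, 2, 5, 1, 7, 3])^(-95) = [0, 8, 6, 4, 2, 5, 1, 7, 3]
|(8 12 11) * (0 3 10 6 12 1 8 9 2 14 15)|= |(0 3 10 6 12 11 9 2 14 15)(1 8)|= 10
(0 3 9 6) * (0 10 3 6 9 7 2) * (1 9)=(0 6 10 3 7 2)(1 9)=[6, 9, 0, 7, 4, 5, 10, 2, 8, 1, 3]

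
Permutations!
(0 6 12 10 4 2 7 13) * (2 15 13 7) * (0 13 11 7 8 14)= [6, 1, 2, 3, 15, 5, 12, 8, 14, 9, 4, 7, 10, 13, 0, 11]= (0 6 12 10 4 15 11 7 8 14)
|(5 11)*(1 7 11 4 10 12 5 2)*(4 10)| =|(1 7 11 2)(5 10 12)| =12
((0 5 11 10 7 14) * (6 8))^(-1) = (0 14 7 10 11 5)(6 8)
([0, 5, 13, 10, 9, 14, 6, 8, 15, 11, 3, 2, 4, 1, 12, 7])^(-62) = [0, 5, 13, 3, 9, 14, 6, 8, 15, 11, 10, 2, 4, 1, 12, 7]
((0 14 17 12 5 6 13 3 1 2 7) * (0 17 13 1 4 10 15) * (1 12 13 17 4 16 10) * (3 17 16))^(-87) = (0 10 14 15 16)(1 2 7 4)(13 17)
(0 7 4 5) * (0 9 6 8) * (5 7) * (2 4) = (0 5 9 6 8)(2 4 7) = [5, 1, 4, 3, 7, 9, 8, 2, 0, 6]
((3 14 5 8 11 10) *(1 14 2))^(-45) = (1 8 3 14 11 2 5 10)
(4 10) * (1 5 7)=(1 5 7)(4 10)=[0, 5, 2, 3, 10, 7, 6, 1, 8, 9, 4]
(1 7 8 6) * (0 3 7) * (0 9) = (0 3 7 8 6 1 9) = [3, 9, 2, 7, 4, 5, 1, 8, 6, 0]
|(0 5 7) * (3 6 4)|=|(0 5 7)(3 6 4)|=3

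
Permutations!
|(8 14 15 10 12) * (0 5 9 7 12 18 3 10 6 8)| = 60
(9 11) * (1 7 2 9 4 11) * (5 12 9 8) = (1 7 2 8 5 12 9)(4 11) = [0, 7, 8, 3, 11, 12, 6, 2, 5, 1, 10, 4, 9]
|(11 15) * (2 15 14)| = |(2 15 11 14)| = 4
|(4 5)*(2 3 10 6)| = |(2 3 10 6)(4 5)| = 4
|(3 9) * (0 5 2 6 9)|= 6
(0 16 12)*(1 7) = (0 16 12)(1 7) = [16, 7, 2, 3, 4, 5, 6, 1, 8, 9, 10, 11, 0, 13, 14, 15, 12]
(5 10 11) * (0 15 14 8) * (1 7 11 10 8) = (0 15 14 1 7 11 5 8) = [15, 7, 2, 3, 4, 8, 6, 11, 0, 9, 10, 5, 12, 13, 1, 14]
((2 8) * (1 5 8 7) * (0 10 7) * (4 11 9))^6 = (11)(0 2 8 5 1 7 10)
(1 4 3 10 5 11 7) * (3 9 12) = [0, 4, 2, 10, 9, 11, 6, 1, 8, 12, 5, 7, 3] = (1 4 9 12 3 10 5 11 7)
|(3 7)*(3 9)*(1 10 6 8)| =12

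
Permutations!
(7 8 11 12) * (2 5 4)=(2 5 4)(7 8 11 12)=[0, 1, 5, 3, 2, 4, 6, 8, 11, 9, 10, 12, 7]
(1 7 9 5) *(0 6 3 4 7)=(0 6 3 4 7 9 5 1)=[6, 0, 2, 4, 7, 1, 3, 9, 8, 5]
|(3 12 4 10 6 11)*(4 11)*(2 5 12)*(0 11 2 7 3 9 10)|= |(0 11 9 10 6 4)(2 5 12)(3 7)|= 6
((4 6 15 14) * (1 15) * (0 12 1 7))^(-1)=(0 7 6 4 14 15 1 12)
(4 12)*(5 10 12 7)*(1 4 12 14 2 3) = (1 4 7 5 10 14 2 3) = [0, 4, 3, 1, 7, 10, 6, 5, 8, 9, 14, 11, 12, 13, 2]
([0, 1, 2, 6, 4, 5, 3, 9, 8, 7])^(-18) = [0, 1, 2, 3, 4, 5, 6, 7, 8, 9]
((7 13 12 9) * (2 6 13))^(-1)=(2 7 9 12 13 6)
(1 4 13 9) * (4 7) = [0, 7, 2, 3, 13, 5, 6, 4, 8, 1, 10, 11, 12, 9] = (1 7 4 13 9)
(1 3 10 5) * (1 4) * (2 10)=(1 3 2 10 5 4)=[0, 3, 10, 2, 1, 4, 6, 7, 8, 9, 5]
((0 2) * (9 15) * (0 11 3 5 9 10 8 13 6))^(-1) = ((0 2 11 3 5 9 15 10 8 13 6))^(-1) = (0 6 13 8 10 15 9 5 3 11 2)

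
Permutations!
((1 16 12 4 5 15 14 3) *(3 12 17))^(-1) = ((1 16 17 3)(4 5 15 14 12))^(-1) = (1 3 17 16)(4 12 14 15 5)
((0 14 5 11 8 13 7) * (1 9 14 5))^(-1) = (0 7 13 8 11 5)(1 14 9)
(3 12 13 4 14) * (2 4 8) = (2 4 14 3 12 13 8) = [0, 1, 4, 12, 14, 5, 6, 7, 2, 9, 10, 11, 13, 8, 3]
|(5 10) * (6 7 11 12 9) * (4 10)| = 15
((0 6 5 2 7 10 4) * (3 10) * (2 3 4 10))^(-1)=((10)(0 6 5 3 2 7 4))^(-1)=(10)(0 4 7 2 3 5 6)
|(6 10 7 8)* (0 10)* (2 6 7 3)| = 10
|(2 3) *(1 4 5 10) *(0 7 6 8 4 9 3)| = 11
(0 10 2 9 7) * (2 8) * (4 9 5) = (0 10 8 2 5 4 9 7) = [10, 1, 5, 3, 9, 4, 6, 0, 2, 7, 8]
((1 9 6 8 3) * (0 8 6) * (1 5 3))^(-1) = ((0 8 1 9)(3 5))^(-1) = (0 9 1 8)(3 5)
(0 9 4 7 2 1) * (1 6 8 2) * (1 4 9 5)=[5, 0, 6, 3, 7, 1, 8, 4, 2, 9]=(9)(0 5 1)(2 6 8)(4 7)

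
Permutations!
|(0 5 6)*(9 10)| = 6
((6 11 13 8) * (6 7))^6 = ((6 11 13 8 7))^6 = (6 11 13 8 7)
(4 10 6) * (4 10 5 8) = (4 5 8)(6 10) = [0, 1, 2, 3, 5, 8, 10, 7, 4, 9, 6]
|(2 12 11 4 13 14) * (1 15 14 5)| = |(1 15 14 2 12 11 4 13 5)| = 9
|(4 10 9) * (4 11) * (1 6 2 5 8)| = 20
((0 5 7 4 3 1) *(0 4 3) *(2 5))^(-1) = (0 4 1 3 7 5 2)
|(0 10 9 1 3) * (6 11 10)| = |(0 6 11 10 9 1 3)| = 7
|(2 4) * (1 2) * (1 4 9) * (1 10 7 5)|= |(1 2 9 10 7 5)|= 6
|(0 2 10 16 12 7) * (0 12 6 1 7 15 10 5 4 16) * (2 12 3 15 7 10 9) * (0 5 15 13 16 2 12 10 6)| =12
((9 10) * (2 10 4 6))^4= ((2 10 9 4 6))^4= (2 6 4 9 10)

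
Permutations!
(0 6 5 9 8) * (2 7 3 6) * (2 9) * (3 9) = [3, 1, 7, 6, 4, 2, 5, 9, 0, 8] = (0 3 6 5 2 7 9 8)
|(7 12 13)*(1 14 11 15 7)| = |(1 14 11 15 7 12 13)| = 7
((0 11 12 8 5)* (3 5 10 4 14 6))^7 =((0 11 12 8 10 4 14 6 3 5))^7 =(0 6 10 11 3 4 12 5 14 8)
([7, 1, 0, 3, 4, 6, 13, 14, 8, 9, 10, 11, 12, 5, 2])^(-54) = (0 14)(2 7)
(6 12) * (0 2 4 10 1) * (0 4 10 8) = [2, 4, 10, 3, 8, 5, 12, 7, 0, 9, 1, 11, 6] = (0 2 10 1 4 8)(6 12)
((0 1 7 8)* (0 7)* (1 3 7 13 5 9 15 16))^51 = ((0 3 7 8 13 5 9 15 16 1))^51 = (0 3 7 8 13 5 9 15 16 1)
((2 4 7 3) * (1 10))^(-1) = (1 10)(2 3 7 4)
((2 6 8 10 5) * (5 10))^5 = ((10)(2 6 8 5))^5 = (10)(2 6 8 5)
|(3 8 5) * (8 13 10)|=|(3 13 10 8 5)|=5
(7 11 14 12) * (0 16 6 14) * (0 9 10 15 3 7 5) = [16, 1, 2, 7, 4, 0, 14, 11, 8, 10, 15, 9, 5, 13, 12, 3, 6] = (0 16 6 14 12 5)(3 7 11 9 10 15)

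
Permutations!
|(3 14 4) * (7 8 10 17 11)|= 15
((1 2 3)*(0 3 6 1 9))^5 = ((0 3 9)(1 2 6))^5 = (0 9 3)(1 6 2)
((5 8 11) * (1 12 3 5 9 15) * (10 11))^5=((1 12 3 5 8 10 11 9 15))^5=(1 10 12 11 3 9 5 15 8)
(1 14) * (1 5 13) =(1 14 5 13) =[0, 14, 2, 3, 4, 13, 6, 7, 8, 9, 10, 11, 12, 1, 5]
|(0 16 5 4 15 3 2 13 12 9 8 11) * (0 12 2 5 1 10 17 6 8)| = 20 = |(0 16 1 10 17 6 8 11 12 9)(2 13)(3 5 4 15)|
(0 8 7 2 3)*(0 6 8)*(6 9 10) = (2 3 9 10 6 8 7) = [0, 1, 3, 9, 4, 5, 8, 2, 7, 10, 6]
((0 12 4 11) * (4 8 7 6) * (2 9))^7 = ((0 12 8 7 6 4 11)(2 9))^7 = (12)(2 9)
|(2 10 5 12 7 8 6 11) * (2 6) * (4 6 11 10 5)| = |(2 5 12 7 8)(4 6 10)| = 15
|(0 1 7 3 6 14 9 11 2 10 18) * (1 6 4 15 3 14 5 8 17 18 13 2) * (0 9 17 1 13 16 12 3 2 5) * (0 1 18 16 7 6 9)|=70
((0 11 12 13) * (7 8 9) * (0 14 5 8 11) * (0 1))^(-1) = (0 1)(5 14 13 12 11 7 9 8)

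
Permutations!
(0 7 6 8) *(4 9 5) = (0 7 6 8)(4 9 5) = [7, 1, 2, 3, 9, 4, 8, 6, 0, 5]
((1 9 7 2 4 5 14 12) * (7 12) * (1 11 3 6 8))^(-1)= (1 8 6 3 11 12 9)(2 7 14 5 4)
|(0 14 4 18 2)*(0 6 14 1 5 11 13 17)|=30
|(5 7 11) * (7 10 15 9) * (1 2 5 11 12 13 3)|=|(1 2 5 10 15 9 7 12 13 3)|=10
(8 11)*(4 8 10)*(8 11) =[0, 1, 2, 3, 11, 5, 6, 7, 8, 9, 4, 10] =(4 11 10)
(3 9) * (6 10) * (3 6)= [0, 1, 2, 9, 4, 5, 10, 7, 8, 6, 3]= (3 9 6 10)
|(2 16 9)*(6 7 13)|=3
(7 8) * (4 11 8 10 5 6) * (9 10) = [0, 1, 2, 3, 11, 6, 4, 9, 7, 10, 5, 8] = (4 11 8 7 9 10 5 6)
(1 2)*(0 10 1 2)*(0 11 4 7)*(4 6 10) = [4, 11, 2, 3, 7, 5, 10, 0, 8, 9, 1, 6] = (0 4 7)(1 11 6 10)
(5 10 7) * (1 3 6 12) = [0, 3, 2, 6, 4, 10, 12, 5, 8, 9, 7, 11, 1] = (1 3 6 12)(5 10 7)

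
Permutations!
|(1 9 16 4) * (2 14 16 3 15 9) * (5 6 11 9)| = |(1 2 14 16 4)(3 15 5 6 11 9)| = 30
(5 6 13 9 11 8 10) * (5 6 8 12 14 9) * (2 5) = [0, 1, 5, 3, 4, 8, 13, 7, 10, 11, 6, 12, 14, 2, 9] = (2 5 8 10 6 13)(9 11 12 14)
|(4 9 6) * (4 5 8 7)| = 6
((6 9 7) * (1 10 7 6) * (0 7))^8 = (10)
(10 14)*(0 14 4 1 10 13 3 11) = (0 14 13 3 11)(1 10 4) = [14, 10, 2, 11, 1, 5, 6, 7, 8, 9, 4, 0, 12, 3, 13]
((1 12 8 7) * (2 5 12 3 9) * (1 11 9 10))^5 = (1 10 3)(2 11 8 5 9 7 12)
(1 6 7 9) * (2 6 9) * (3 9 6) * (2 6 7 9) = (1 7 6 9)(2 3) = [0, 7, 3, 2, 4, 5, 9, 6, 8, 1]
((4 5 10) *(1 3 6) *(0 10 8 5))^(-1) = ((0 10 4)(1 3 6)(5 8))^(-1) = (0 4 10)(1 6 3)(5 8)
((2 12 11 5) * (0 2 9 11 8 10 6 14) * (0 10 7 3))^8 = ((0 2 12 8 7 3)(5 9 11)(6 14 10))^8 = (0 12 7)(2 8 3)(5 11 9)(6 10 14)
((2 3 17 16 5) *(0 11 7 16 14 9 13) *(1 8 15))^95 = (0 17 16 13 3 7 9 2 11 14 5)(1 15 8) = ((0 11 7 16 5 2 3 17 14 9 13)(1 8 15))^95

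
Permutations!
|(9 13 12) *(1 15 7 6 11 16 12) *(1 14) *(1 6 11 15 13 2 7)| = 30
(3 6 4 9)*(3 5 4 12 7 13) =[0, 1, 2, 6, 9, 4, 12, 13, 8, 5, 10, 11, 7, 3] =(3 6 12 7 13)(4 9 5)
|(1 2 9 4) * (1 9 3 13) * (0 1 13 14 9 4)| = |(0 1 2 3 14 9)| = 6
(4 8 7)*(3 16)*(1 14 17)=[0, 14, 2, 16, 8, 5, 6, 4, 7, 9, 10, 11, 12, 13, 17, 15, 3, 1]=(1 14 17)(3 16)(4 8 7)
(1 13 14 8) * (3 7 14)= [0, 13, 2, 7, 4, 5, 6, 14, 1, 9, 10, 11, 12, 3, 8]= (1 13 3 7 14 8)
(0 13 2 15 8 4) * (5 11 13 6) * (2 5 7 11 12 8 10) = (0 6 7 11 13 5 12 8 4)(2 15 10) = [6, 1, 15, 3, 0, 12, 7, 11, 4, 9, 2, 13, 8, 5, 14, 10]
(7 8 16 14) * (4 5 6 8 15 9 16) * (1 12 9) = (1 12 9 16 14 7 15)(4 5 6 8) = [0, 12, 2, 3, 5, 6, 8, 15, 4, 16, 10, 11, 9, 13, 7, 1, 14]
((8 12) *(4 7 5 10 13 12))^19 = ((4 7 5 10 13 12 8))^19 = (4 12 10 7 8 13 5)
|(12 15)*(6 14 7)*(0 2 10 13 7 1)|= |(0 2 10 13 7 6 14 1)(12 15)|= 8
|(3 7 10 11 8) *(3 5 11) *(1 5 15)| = 15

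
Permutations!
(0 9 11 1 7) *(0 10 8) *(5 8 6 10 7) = (0 9 11 1 5 8)(6 10) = [9, 5, 2, 3, 4, 8, 10, 7, 0, 11, 6, 1]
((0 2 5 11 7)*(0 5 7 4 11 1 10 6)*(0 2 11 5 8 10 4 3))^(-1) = (0 3 11)(1 5 4)(2 6 10 8 7)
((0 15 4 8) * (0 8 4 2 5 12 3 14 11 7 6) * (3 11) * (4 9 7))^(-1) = (0 6 7 9 4 11 12 5 2 15)(3 14)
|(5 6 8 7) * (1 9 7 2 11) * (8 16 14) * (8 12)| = 11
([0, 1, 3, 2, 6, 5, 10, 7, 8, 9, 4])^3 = [0, 1, 3, 2, 4, 5, 6, 7, 8, 9, 10]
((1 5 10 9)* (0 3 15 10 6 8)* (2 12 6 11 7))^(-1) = (0 8 6 12 2 7 11 5 1 9 10 15 3)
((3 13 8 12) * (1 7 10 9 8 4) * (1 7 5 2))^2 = (1 2 5)(3 4 10 8)(7 9 12 13)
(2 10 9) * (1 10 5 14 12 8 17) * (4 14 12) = (1 10 9 2 5 12 8 17)(4 14) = [0, 10, 5, 3, 14, 12, 6, 7, 17, 2, 9, 11, 8, 13, 4, 15, 16, 1]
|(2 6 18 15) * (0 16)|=4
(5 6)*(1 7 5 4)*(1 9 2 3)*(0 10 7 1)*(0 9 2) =(0 10 7 5 6 4 2 3 9) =[10, 1, 3, 9, 2, 6, 4, 5, 8, 0, 7]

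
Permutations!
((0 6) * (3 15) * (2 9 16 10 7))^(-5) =(16)(0 6)(3 15) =((0 6)(2 9 16 10 7)(3 15))^(-5)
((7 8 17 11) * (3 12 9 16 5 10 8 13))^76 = (3 13 7 11 17 8 10 5 16 9 12)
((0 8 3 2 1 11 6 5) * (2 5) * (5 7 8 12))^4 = ((0 12 5)(1 11 6 2)(3 7 8))^4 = (0 12 5)(3 7 8)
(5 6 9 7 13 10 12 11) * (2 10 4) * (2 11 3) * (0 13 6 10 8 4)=(0 13)(2 8 4 11 5 10 12 3)(6 9 7)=[13, 1, 8, 2, 11, 10, 9, 6, 4, 7, 12, 5, 3, 0]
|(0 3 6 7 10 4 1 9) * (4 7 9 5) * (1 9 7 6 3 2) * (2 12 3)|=24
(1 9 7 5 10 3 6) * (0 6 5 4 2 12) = (0 6 1 9 7 4 2 12)(3 5 10) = [6, 9, 12, 5, 2, 10, 1, 4, 8, 7, 3, 11, 0]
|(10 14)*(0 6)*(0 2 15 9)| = 10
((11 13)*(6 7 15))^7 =(6 7 15)(11 13)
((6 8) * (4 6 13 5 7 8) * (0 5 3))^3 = (0 8)(3 7)(4 6)(5 13)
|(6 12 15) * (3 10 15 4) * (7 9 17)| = |(3 10 15 6 12 4)(7 9 17)| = 6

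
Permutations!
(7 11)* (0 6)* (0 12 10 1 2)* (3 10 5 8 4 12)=[6, 2, 0, 10, 12, 8, 3, 11, 4, 9, 1, 7, 5]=(0 6 3 10 1 2)(4 12 5 8)(7 11)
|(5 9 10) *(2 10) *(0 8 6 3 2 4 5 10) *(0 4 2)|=4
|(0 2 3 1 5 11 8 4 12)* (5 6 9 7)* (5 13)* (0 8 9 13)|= 30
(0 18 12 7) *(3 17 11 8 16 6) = (0 18 12 7)(3 17 11 8 16 6) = [18, 1, 2, 17, 4, 5, 3, 0, 16, 9, 10, 8, 7, 13, 14, 15, 6, 11, 12]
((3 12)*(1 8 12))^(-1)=(1 3 12 8)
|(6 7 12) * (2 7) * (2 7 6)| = 4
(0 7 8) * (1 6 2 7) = (0 1 6 2 7 8) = [1, 6, 7, 3, 4, 5, 2, 8, 0]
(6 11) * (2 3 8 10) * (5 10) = (2 3 8 5 10)(6 11) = [0, 1, 3, 8, 4, 10, 11, 7, 5, 9, 2, 6]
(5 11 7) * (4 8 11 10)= (4 8 11 7 5 10)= [0, 1, 2, 3, 8, 10, 6, 5, 11, 9, 4, 7]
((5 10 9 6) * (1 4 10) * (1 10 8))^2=(1 8 4)(5 9)(6 10)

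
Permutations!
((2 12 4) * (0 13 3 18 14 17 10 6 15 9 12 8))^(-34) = (0 15 3 12 14 2 10)(4 17 8 6 13 9 18)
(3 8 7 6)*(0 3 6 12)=(0 3 8 7 12)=[3, 1, 2, 8, 4, 5, 6, 12, 7, 9, 10, 11, 0]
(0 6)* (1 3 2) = (0 6)(1 3 2) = [6, 3, 1, 2, 4, 5, 0]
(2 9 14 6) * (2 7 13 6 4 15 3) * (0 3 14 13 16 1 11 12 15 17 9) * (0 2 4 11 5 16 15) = (0 3 4 17 9 13 6 7 15 14 11 12)(1 5 16) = [3, 5, 2, 4, 17, 16, 7, 15, 8, 13, 10, 12, 0, 6, 11, 14, 1, 9]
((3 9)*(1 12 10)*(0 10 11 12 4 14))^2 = (0 1 14 10 4)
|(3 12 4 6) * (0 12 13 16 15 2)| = 9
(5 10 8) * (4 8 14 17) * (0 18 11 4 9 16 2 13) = [18, 1, 13, 3, 8, 10, 6, 7, 5, 16, 14, 4, 12, 0, 17, 15, 2, 9, 11] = (0 18 11 4 8 5 10 14 17 9 16 2 13)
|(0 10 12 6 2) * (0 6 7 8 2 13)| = 8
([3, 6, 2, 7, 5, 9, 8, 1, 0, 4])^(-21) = [1, 0, 2, 6, 4, 5, 3, 8, 7, 9]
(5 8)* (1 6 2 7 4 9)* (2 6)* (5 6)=(1 2 7 4 9)(5 8 6)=[0, 2, 7, 3, 9, 8, 5, 4, 6, 1]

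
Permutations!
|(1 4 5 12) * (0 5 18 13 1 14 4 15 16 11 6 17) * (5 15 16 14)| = 22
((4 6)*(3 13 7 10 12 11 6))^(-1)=(3 4 6 11 12 10 7 13)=((3 13 7 10 12 11 6 4))^(-1)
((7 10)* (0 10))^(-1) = (0 7 10)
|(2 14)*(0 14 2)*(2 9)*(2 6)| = 6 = |(0 14)(2 9 6)|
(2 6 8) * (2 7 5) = [0, 1, 6, 3, 4, 2, 8, 5, 7] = (2 6 8 7 5)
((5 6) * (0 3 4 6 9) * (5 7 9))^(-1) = ((0 3 4 6 7 9))^(-1) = (0 9 7 6 4 3)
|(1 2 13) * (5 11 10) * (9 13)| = |(1 2 9 13)(5 11 10)| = 12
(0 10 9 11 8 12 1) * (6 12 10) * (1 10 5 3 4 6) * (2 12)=(0 1)(2 12 10 9 11 8 5 3 4 6)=[1, 0, 12, 4, 6, 3, 2, 7, 5, 11, 9, 8, 10]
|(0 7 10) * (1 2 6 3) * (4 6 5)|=|(0 7 10)(1 2 5 4 6 3)|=6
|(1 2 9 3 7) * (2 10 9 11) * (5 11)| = |(1 10 9 3 7)(2 5 11)| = 15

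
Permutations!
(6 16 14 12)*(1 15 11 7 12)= (1 15 11 7 12 6 16 14)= [0, 15, 2, 3, 4, 5, 16, 12, 8, 9, 10, 7, 6, 13, 1, 11, 14]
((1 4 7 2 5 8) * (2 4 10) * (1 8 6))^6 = (1 10 2 5 6)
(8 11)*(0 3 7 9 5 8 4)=(0 3 7 9 5 8 11 4)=[3, 1, 2, 7, 0, 8, 6, 9, 11, 5, 10, 4]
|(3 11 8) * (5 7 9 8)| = 6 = |(3 11 5 7 9 8)|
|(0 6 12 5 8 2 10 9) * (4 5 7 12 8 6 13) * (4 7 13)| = 24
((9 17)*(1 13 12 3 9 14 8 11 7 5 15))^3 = (1 3 14 7)(5 13 9 8)(11 15 12 17)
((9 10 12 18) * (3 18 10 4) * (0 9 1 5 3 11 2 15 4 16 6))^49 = (0 9 16 6)(1 5 3 18)(2 15 4 11)(10 12)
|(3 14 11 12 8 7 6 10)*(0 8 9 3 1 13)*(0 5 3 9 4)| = |(0 8 7 6 10 1 13 5 3 14 11 12 4)| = 13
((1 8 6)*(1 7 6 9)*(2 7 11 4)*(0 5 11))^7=((0 5 11 4 2 7 6)(1 8 9))^7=(11)(1 8 9)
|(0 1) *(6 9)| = 2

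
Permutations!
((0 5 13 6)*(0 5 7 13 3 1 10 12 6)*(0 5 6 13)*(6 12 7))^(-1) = ((0 6 12 13 5 3 1 10 7))^(-1) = (0 7 10 1 3 5 13 12 6)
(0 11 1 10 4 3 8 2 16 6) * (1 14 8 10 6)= (0 11 14 8 2 16 1 6)(3 10 4)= [11, 6, 16, 10, 3, 5, 0, 7, 2, 9, 4, 14, 12, 13, 8, 15, 1]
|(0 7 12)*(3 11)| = 6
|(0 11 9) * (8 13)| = |(0 11 9)(8 13)| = 6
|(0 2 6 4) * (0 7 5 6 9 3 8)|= |(0 2 9 3 8)(4 7 5 6)|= 20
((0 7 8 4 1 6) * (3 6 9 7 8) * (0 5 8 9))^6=((0 9 7 3 6 5 8 4 1))^6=(0 8 3)(1 5 7)(4 6 9)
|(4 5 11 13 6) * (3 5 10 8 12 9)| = 10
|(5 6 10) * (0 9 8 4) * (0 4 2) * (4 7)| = 12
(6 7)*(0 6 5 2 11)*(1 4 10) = (0 6 7 5 2 11)(1 4 10) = [6, 4, 11, 3, 10, 2, 7, 5, 8, 9, 1, 0]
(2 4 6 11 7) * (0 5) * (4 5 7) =[7, 1, 5, 3, 6, 0, 11, 2, 8, 9, 10, 4] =(0 7 2 5)(4 6 11)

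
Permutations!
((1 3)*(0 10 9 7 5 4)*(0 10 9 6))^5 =(0 10 5 9 6 4 7)(1 3)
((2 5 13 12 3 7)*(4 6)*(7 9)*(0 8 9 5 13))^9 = (13)(4 6)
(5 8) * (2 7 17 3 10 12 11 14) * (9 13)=(2 7 17 3 10 12 11 14)(5 8)(9 13)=[0, 1, 7, 10, 4, 8, 6, 17, 5, 13, 12, 14, 11, 9, 2, 15, 16, 3]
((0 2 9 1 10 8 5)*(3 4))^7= ((0 2 9 1 10 8 5)(3 4))^7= (10)(3 4)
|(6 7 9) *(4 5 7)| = |(4 5 7 9 6)| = 5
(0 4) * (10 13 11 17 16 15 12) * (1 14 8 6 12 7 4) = [1, 14, 2, 3, 0, 5, 12, 4, 6, 9, 13, 17, 10, 11, 8, 7, 15, 16] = (0 1 14 8 6 12 10 13 11 17 16 15 7 4)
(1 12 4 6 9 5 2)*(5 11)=(1 12 4 6 9 11 5 2)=[0, 12, 1, 3, 6, 2, 9, 7, 8, 11, 10, 5, 4]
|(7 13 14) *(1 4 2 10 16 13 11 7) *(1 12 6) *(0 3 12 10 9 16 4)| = 70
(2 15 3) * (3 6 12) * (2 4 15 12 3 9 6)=(2 12 9 6 3 4 15)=[0, 1, 12, 4, 15, 5, 3, 7, 8, 6, 10, 11, 9, 13, 14, 2]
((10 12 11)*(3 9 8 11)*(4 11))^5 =((3 9 8 4 11 10 12))^5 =(3 10 4 9 12 11 8)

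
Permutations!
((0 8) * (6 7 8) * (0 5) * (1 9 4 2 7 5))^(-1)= ((0 6 5)(1 9 4 2 7 8))^(-1)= (0 5 6)(1 8 7 2 4 9)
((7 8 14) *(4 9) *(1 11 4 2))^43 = ((1 11 4 9 2)(7 8 14))^43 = (1 9 11 2 4)(7 8 14)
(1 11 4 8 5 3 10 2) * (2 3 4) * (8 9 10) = (1 11 2)(3 8 5 4 9 10) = [0, 11, 1, 8, 9, 4, 6, 7, 5, 10, 3, 2]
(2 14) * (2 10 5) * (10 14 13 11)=(14)(2 13 11 10 5)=[0, 1, 13, 3, 4, 2, 6, 7, 8, 9, 5, 10, 12, 11, 14]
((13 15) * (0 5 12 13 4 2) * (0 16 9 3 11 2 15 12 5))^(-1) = ((2 16 9 3 11)(4 15)(12 13))^(-1) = (2 11 3 9 16)(4 15)(12 13)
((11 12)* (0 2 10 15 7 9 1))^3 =(0 15 1 10 9 2 7)(11 12)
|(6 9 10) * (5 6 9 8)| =6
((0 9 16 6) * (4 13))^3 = (0 6 16 9)(4 13)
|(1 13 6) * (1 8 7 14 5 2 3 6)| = 14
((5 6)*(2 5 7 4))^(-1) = ((2 5 6 7 4))^(-1) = (2 4 7 6 5)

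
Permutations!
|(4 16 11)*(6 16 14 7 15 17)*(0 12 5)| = 24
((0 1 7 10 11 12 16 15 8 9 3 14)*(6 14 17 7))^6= (0 6)(1 14)(3 16 7 8 11)(9 12 17 15 10)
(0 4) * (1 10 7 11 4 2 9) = [2, 10, 9, 3, 0, 5, 6, 11, 8, 1, 7, 4] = (0 2 9 1 10 7 11 4)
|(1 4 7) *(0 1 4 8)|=|(0 1 8)(4 7)|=6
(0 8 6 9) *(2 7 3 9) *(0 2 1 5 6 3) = [8, 5, 7, 9, 4, 6, 1, 0, 3, 2] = (0 8 3 9 2 7)(1 5 6)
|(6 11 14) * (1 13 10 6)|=|(1 13 10 6 11 14)|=6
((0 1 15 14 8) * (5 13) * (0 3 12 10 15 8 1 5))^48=((0 5 13)(1 8 3 12 10 15 14))^48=(1 14 15 10 12 3 8)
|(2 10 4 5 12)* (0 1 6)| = |(0 1 6)(2 10 4 5 12)| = 15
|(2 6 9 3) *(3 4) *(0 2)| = 6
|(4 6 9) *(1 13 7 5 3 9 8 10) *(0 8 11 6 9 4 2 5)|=30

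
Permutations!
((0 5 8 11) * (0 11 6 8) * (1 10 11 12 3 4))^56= (1 11 3)(4 10 12)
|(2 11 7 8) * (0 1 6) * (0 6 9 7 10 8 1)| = 12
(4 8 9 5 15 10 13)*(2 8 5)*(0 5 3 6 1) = (0 5 15 10 13 4 3 6 1)(2 8 9) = [5, 0, 8, 6, 3, 15, 1, 7, 9, 2, 13, 11, 12, 4, 14, 10]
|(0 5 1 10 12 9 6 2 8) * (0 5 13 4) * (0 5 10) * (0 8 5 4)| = 8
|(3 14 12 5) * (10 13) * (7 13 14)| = 7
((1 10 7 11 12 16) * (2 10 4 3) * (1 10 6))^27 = (1 3 6 4 2)(7 12 10 11 16)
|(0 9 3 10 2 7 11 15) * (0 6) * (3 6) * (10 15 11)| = |(0 9 6)(2 7 10)(3 15)| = 6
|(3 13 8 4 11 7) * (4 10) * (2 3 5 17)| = 10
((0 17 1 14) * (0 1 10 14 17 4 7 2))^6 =((0 4 7 2)(1 17 10 14))^6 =(0 7)(1 10)(2 4)(14 17)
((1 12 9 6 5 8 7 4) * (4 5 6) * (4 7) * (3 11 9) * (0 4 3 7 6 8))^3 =(0 12)(1 5)(3 6 11 8 9)(4 7)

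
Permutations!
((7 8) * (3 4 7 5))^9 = ((3 4 7 8 5))^9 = (3 5 8 7 4)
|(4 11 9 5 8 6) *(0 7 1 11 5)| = |(0 7 1 11 9)(4 5 8 6)| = 20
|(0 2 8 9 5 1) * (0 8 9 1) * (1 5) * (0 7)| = 7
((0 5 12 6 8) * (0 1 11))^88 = (0 8 5 1 12 11 6)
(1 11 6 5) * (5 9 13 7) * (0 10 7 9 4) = (0 10 7 5 1 11 6 4)(9 13) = [10, 11, 2, 3, 0, 1, 4, 5, 8, 13, 7, 6, 12, 9]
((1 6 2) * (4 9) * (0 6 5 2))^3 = ((0 6)(1 5 2)(4 9))^3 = (0 6)(4 9)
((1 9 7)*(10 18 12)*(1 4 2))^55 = ((1 9 7 4 2)(10 18 12))^55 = (10 18 12)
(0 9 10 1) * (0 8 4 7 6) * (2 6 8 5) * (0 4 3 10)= [9, 5, 6, 10, 7, 2, 4, 8, 3, 0, 1]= (0 9)(1 5 2 6 4 7 8 3 10)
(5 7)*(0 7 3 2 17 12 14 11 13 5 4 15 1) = (0 7 4 15 1)(2 17 12 14 11 13 5 3) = [7, 0, 17, 2, 15, 3, 6, 4, 8, 9, 10, 13, 14, 5, 11, 1, 16, 12]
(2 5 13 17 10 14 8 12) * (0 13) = [13, 1, 5, 3, 4, 0, 6, 7, 12, 9, 14, 11, 2, 17, 8, 15, 16, 10] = (0 13 17 10 14 8 12 2 5)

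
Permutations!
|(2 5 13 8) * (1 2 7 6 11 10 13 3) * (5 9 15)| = 6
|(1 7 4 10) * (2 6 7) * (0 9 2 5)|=9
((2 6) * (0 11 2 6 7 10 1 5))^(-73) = (0 10 11 1 2 5 7)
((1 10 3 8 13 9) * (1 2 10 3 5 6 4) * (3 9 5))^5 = ((1 9 2 10 3 8 13 5 6 4))^5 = (1 8)(2 5)(3 4)(6 10)(9 13)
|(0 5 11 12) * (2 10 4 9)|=|(0 5 11 12)(2 10 4 9)|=4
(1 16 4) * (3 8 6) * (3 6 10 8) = (1 16 4)(8 10) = [0, 16, 2, 3, 1, 5, 6, 7, 10, 9, 8, 11, 12, 13, 14, 15, 4]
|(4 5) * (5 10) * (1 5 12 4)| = 6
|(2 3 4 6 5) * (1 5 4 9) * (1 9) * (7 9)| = 4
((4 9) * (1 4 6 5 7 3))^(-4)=((1 4 9 6 5 7 3))^(-4)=(1 6 3 9 7 4 5)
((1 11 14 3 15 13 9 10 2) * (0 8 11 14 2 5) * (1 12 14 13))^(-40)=(0 5 10 9 13 1 15 3 14 12 2 11 8)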